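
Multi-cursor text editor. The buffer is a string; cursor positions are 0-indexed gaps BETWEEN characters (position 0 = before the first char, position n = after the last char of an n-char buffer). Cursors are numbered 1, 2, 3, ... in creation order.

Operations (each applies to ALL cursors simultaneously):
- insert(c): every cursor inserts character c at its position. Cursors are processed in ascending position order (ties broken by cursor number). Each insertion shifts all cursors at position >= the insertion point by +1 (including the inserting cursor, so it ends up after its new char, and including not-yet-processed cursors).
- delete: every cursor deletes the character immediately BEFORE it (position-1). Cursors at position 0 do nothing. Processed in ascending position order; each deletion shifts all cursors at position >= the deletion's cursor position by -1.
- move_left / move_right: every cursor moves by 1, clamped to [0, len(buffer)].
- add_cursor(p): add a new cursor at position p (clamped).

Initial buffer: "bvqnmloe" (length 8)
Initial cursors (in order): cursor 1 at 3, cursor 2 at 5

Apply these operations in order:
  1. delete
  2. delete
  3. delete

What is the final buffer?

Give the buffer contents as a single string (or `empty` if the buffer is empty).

After op 1 (delete): buffer="bvnloe" (len 6), cursors c1@2 c2@3, authorship ......
After op 2 (delete): buffer="bloe" (len 4), cursors c1@1 c2@1, authorship ....
After op 3 (delete): buffer="loe" (len 3), cursors c1@0 c2@0, authorship ...

Answer: loe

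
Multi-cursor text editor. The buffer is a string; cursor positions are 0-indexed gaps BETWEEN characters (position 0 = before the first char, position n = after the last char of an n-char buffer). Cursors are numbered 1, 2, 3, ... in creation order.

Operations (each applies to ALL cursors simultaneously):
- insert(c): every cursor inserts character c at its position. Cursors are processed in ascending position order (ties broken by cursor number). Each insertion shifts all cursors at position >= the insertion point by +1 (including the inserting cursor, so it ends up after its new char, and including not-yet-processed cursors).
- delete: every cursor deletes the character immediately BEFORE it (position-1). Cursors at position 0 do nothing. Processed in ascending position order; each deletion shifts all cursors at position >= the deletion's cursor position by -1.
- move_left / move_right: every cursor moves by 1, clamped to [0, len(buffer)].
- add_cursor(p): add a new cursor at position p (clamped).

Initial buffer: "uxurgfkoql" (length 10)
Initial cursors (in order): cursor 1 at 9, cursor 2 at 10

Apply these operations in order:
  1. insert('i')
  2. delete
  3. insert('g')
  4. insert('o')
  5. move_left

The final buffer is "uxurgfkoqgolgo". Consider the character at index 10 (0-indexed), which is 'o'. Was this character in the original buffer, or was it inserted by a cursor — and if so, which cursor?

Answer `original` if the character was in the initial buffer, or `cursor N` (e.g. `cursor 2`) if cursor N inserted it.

After op 1 (insert('i')): buffer="uxurgfkoqili" (len 12), cursors c1@10 c2@12, authorship .........1.2
After op 2 (delete): buffer="uxurgfkoql" (len 10), cursors c1@9 c2@10, authorship ..........
After op 3 (insert('g')): buffer="uxurgfkoqglg" (len 12), cursors c1@10 c2@12, authorship .........1.2
After op 4 (insert('o')): buffer="uxurgfkoqgolgo" (len 14), cursors c1@11 c2@14, authorship .........11.22
After op 5 (move_left): buffer="uxurgfkoqgolgo" (len 14), cursors c1@10 c2@13, authorship .........11.22
Authorship (.=original, N=cursor N): . . . . . . . . . 1 1 . 2 2
Index 10: author = 1

Answer: cursor 1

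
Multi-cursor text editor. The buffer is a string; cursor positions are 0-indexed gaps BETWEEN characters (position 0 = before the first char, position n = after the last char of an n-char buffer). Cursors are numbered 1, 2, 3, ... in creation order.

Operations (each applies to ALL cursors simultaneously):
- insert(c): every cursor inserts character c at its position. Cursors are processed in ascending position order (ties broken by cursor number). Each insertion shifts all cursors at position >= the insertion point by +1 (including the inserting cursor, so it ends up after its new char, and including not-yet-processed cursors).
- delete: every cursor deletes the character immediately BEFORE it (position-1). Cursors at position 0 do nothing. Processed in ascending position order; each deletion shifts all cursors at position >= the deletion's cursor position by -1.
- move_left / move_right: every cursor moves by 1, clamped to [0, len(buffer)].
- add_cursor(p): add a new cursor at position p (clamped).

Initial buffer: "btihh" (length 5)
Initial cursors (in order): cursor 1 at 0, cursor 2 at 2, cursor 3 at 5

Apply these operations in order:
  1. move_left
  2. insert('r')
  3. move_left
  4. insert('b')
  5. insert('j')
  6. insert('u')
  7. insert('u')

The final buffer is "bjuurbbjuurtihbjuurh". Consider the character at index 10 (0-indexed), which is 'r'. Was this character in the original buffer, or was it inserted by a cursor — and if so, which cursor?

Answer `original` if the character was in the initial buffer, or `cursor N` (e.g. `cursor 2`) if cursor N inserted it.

After op 1 (move_left): buffer="btihh" (len 5), cursors c1@0 c2@1 c3@4, authorship .....
After op 2 (insert('r')): buffer="rbrtihrh" (len 8), cursors c1@1 c2@3 c3@7, authorship 1.2...3.
After op 3 (move_left): buffer="rbrtihrh" (len 8), cursors c1@0 c2@2 c3@6, authorship 1.2...3.
After op 4 (insert('b')): buffer="brbbrtihbrh" (len 11), cursors c1@1 c2@4 c3@9, authorship 11.22...33.
After op 5 (insert('j')): buffer="bjrbbjrtihbjrh" (len 14), cursors c1@2 c2@6 c3@12, authorship 111.222...333.
After op 6 (insert('u')): buffer="bjurbbjurtihbjurh" (len 17), cursors c1@3 c2@8 c3@15, authorship 1111.2222...3333.
After op 7 (insert('u')): buffer="bjuurbbjuurtihbjuurh" (len 20), cursors c1@4 c2@10 c3@18, authorship 11111.22222...33333.
Authorship (.=original, N=cursor N): 1 1 1 1 1 . 2 2 2 2 2 . . . 3 3 3 3 3 .
Index 10: author = 2

Answer: cursor 2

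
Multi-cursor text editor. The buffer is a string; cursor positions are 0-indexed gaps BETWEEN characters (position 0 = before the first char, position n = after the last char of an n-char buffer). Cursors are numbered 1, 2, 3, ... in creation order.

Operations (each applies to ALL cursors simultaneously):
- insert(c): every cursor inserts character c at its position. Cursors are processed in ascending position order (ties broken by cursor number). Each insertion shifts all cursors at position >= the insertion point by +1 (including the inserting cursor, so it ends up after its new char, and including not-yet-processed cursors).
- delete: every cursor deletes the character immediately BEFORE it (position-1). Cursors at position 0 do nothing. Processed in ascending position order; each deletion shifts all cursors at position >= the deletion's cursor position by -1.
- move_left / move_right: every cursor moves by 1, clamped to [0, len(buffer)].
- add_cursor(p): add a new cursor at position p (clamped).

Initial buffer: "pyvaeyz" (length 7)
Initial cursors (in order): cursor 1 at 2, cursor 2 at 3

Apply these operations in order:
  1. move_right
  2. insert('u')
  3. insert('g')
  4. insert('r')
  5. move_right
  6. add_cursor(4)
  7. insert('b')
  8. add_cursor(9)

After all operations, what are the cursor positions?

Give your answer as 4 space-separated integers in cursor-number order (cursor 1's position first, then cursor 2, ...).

After op 1 (move_right): buffer="pyvaeyz" (len 7), cursors c1@3 c2@4, authorship .......
After op 2 (insert('u')): buffer="pyvuaueyz" (len 9), cursors c1@4 c2@6, authorship ...1.2...
After op 3 (insert('g')): buffer="pyvugaugeyz" (len 11), cursors c1@5 c2@8, authorship ...11.22...
After op 4 (insert('r')): buffer="pyvugraugreyz" (len 13), cursors c1@6 c2@10, authorship ...111.222...
After op 5 (move_right): buffer="pyvugraugreyz" (len 13), cursors c1@7 c2@11, authorship ...111.222...
After op 6 (add_cursor(4)): buffer="pyvugraugreyz" (len 13), cursors c3@4 c1@7 c2@11, authorship ...111.222...
After op 7 (insert('b')): buffer="pyvubgrabugrebyz" (len 16), cursors c3@5 c1@9 c2@14, authorship ...1311.1222.2..
After op 8 (add_cursor(9)): buffer="pyvubgrabugrebyz" (len 16), cursors c3@5 c1@9 c4@9 c2@14, authorship ...1311.1222.2..

Answer: 9 14 5 9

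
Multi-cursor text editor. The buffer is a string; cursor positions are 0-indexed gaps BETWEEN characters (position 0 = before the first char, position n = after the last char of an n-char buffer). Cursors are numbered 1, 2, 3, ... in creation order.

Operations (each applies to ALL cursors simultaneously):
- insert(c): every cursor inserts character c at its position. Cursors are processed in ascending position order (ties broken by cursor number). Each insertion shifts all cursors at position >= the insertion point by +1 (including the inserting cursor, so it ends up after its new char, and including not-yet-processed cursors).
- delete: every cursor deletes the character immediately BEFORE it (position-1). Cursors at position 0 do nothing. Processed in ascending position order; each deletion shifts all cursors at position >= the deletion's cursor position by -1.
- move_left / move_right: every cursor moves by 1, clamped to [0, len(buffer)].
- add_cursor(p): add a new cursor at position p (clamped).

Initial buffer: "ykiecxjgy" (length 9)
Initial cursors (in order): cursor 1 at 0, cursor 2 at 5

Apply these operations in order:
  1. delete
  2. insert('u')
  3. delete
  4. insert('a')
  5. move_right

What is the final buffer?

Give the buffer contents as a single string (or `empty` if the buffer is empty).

Answer: aykieaxjgy

Derivation:
After op 1 (delete): buffer="ykiexjgy" (len 8), cursors c1@0 c2@4, authorship ........
After op 2 (insert('u')): buffer="uykieuxjgy" (len 10), cursors c1@1 c2@6, authorship 1....2....
After op 3 (delete): buffer="ykiexjgy" (len 8), cursors c1@0 c2@4, authorship ........
After op 4 (insert('a')): buffer="aykieaxjgy" (len 10), cursors c1@1 c2@6, authorship 1....2....
After op 5 (move_right): buffer="aykieaxjgy" (len 10), cursors c1@2 c2@7, authorship 1....2....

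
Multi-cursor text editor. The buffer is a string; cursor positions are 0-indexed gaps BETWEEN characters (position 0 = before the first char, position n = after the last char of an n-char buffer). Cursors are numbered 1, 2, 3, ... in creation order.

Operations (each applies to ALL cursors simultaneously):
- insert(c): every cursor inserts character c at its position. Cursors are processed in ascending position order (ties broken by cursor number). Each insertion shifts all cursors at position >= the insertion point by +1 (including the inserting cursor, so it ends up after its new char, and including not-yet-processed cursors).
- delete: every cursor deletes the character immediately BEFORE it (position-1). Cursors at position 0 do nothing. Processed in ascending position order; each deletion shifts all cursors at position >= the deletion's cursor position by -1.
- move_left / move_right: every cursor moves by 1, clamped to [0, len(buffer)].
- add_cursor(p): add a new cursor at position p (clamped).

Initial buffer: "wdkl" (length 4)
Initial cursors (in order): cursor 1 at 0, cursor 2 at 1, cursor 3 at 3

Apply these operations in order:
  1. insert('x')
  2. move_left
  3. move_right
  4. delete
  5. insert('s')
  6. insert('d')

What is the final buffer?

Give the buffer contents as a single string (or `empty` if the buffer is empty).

After op 1 (insert('x')): buffer="xwxdkxl" (len 7), cursors c1@1 c2@3 c3@6, authorship 1.2..3.
After op 2 (move_left): buffer="xwxdkxl" (len 7), cursors c1@0 c2@2 c3@5, authorship 1.2..3.
After op 3 (move_right): buffer="xwxdkxl" (len 7), cursors c1@1 c2@3 c3@6, authorship 1.2..3.
After op 4 (delete): buffer="wdkl" (len 4), cursors c1@0 c2@1 c3@3, authorship ....
After op 5 (insert('s')): buffer="swsdksl" (len 7), cursors c1@1 c2@3 c3@6, authorship 1.2..3.
After op 6 (insert('d')): buffer="sdwsddksdl" (len 10), cursors c1@2 c2@5 c3@9, authorship 11.22..33.

Answer: sdwsddksdl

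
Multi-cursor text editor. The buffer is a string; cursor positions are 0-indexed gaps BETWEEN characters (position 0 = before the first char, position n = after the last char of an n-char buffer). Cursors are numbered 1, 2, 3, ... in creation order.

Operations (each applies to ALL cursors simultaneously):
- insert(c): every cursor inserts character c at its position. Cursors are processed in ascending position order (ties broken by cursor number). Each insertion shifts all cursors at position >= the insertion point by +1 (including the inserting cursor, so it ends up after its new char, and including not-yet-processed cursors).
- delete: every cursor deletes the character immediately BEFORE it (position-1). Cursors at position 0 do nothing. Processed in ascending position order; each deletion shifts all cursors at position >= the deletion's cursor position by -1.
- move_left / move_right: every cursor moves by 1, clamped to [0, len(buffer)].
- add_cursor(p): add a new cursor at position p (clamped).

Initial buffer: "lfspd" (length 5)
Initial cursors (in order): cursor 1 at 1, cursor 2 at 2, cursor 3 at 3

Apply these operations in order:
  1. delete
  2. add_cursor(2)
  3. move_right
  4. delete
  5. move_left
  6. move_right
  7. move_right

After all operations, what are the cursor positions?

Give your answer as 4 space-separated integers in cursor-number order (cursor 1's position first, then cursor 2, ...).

After op 1 (delete): buffer="pd" (len 2), cursors c1@0 c2@0 c3@0, authorship ..
After op 2 (add_cursor(2)): buffer="pd" (len 2), cursors c1@0 c2@0 c3@0 c4@2, authorship ..
After op 3 (move_right): buffer="pd" (len 2), cursors c1@1 c2@1 c3@1 c4@2, authorship ..
After op 4 (delete): buffer="" (len 0), cursors c1@0 c2@0 c3@0 c4@0, authorship 
After op 5 (move_left): buffer="" (len 0), cursors c1@0 c2@0 c3@0 c4@0, authorship 
After op 6 (move_right): buffer="" (len 0), cursors c1@0 c2@0 c3@0 c4@0, authorship 
After op 7 (move_right): buffer="" (len 0), cursors c1@0 c2@0 c3@0 c4@0, authorship 

Answer: 0 0 0 0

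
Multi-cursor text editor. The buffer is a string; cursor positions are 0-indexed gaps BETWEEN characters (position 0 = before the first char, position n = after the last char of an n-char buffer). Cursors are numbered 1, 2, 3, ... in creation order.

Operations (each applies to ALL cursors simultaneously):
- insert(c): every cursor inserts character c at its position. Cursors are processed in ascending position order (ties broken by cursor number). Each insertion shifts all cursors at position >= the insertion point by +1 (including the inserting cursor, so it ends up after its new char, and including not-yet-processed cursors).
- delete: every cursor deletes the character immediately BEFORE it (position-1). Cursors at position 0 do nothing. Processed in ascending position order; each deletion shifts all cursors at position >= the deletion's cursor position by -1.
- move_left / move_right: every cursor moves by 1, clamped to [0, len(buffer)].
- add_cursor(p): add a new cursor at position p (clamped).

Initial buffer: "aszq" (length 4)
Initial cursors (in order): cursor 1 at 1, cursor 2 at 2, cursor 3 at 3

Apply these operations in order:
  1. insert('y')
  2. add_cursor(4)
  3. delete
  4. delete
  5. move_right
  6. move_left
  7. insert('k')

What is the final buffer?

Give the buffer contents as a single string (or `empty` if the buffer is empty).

Answer: kkkkq

Derivation:
After op 1 (insert('y')): buffer="aysyzyq" (len 7), cursors c1@2 c2@4 c3@6, authorship .1.2.3.
After op 2 (add_cursor(4)): buffer="aysyzyq" (len 7), cursors c1@2 c2@4 c4@4 c3@6, authorship .1.2.3.
After op 3 (delete): buffer="azq" (len 3), cursors c1@1 c2@1 c4@1 c3@2, authorship ...
After op 4 (delete): buffer="q" (len 1), cursors c1@0 c2@0 c3@0 c4@0, authorship .
After op 5 (move_right): buffer="q" (len 1), cursors c1@1 c2@1 c3@1 c4@1, authorship .
After op 6 (move_left): buffer="q" (len 1), cursors c1@0 c2@0 c3@0 c4@0, authorship .
After op 7 (insert('k')): buffer="kkkkq" (len 5), cursors c1@4 c2@4 c3@4 c4@4, authorship 1234.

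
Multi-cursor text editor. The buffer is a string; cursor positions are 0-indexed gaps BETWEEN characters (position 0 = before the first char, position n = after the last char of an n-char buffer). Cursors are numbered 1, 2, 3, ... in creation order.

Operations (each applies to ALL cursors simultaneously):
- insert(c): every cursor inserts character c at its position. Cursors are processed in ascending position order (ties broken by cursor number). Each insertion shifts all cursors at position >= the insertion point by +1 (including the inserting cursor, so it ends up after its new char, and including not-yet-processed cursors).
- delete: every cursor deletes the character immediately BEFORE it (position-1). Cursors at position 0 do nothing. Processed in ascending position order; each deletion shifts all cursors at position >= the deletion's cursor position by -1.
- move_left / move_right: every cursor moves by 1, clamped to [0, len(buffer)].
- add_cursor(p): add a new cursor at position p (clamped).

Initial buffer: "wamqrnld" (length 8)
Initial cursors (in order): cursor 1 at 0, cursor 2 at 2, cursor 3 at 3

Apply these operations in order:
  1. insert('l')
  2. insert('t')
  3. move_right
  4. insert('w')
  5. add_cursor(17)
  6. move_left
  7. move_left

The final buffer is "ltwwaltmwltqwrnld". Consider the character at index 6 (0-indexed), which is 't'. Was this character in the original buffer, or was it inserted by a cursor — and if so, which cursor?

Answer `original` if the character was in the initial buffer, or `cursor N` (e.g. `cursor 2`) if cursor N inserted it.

After op 1 (insert('l')): buffer="lwalmlqrnld" (len 11), cursors c1@1 c2@4 c3@6, authorship 1..2.3.....
After op 2 (insert('t')): buffer="ltwaltmltqrnld" (len 14), cursors c1@2 c2@6 c3@9, authorship 11..22.33.....
After op 3 (move_right): buffer="ltwaltmltqrnld" (len 14), cursors c1@3 c2@7 c3@10, authorship 11..22.33.....
After op 4 (insert('w')): buffer="ltwwaltmwltqwrnld" (len 17), cursors c1@4 c2@9 c3@13, authorship 11.1.22.233.3....
After op 5 (add_cursor(17)): buffer="ltwwaltmwltqwrnld" (len 17), cursors c1@4 c2@9 c3@13 c4@17, authorship 11.1.22.233.3....
After op 6 (move_left): buffer="ltwwaltmwltqwrnld" (len 17), cursors c1@3 c2@8 c3@12 c4@16, authorship 11.1.22.233.3....
After op 7 (move_left): buffer="ltwwaltmwltqwrnld" (len 17), cursors c1@2 c2@7 c3@11 c4@15, authorship 11.1.22.233.3....
Authorship (.=original, N=cursor N): 1 1 . 1 . 2 2 . 2 3 3 . 3 . . . .
Index 6: author = 2

Answer: cursor 2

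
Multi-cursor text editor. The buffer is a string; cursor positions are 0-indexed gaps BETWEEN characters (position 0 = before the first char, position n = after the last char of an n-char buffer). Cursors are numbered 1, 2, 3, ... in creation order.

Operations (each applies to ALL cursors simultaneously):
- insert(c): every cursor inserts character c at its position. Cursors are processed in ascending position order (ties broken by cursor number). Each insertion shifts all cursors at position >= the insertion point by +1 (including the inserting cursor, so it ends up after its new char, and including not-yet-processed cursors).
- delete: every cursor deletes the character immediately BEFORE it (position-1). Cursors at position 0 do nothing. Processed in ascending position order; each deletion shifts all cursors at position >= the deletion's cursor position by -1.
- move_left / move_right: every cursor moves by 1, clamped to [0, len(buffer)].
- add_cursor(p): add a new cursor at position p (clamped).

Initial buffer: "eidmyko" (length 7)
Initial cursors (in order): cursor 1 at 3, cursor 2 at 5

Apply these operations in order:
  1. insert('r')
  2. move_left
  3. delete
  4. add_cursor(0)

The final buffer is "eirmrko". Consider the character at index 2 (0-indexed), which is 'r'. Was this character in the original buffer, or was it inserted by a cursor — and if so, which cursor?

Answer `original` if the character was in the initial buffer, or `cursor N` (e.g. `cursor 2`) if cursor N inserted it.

Answer: cursor 1

Derivation:
After op 1 (insert('r')): buffer="eidrmyrko" (len 9), cursors c1@4 c2@7, authorship ...1..2..
After op 2 (move_left): buffer="eidrmyrko" (len 9), cursors c1@3 c2@6, authorship ...1..2..
After op 3 (delete): buffer="eirmrko" (len 7), cursors c1@2 c2@4, authorship ..1.2..
After op 4 (add_cursor(0)): buffer="eirmrko" (len 7), cursors c3@0 c1@2 c2@4, authorship ..1.2..
Authorship (.=original, N=cursor N): . . 1 . 2 . .
Index 2: author = 1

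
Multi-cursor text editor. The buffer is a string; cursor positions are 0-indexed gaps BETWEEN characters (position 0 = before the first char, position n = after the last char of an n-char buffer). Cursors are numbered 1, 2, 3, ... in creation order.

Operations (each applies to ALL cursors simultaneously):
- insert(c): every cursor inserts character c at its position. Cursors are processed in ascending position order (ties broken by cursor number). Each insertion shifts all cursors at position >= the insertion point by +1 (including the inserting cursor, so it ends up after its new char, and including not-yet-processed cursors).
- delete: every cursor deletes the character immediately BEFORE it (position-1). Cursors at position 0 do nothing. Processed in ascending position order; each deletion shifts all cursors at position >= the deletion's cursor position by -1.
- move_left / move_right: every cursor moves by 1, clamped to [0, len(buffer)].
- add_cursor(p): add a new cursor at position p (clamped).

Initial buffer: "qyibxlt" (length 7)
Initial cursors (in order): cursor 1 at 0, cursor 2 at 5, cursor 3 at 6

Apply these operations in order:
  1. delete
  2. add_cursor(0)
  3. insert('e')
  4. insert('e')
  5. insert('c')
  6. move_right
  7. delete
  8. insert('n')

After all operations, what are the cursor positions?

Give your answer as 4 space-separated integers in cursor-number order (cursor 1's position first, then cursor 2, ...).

Answer: 7 17 17 7

Derivation:
After op 1 (delete): buffer="qyibt" (len 5), cursors c1@0 c2@4 c3@4, authorship .....
After op 2 (add_cursor(0)): buffer="qyibt" (len 5), cursors c1@0 c4@0 c2@4 c3@4, authorship .....
After op 3 (insert('e')): buffer="eeqyibeet" (len 9), cursors c1@2 c4@2 c2@8 c3@8, authorship 14....23.
After op 4 (insert('e')): buffer="eeeeqyibeeeet" (len 13), cursors c1@4 c4@4 c2@12 c3@12, authorship 1414....2323.
After op 5 (insert('c')): buffer="eeeeccqyibeeeecct" (len 17), cursors c1@6 c4@6 c2@16 c3@16, authorship 141414....232323.
After op 6 (move_right): buffer="eeeeccqyibeeeecct" (len 17), cursors c1@7 c4@7 c2@17 c3@17, authorship 141414....232323.
After op 7 (delete): buffer="eeeecyibeeeec" (len 13), cursors c1@5 c4@5 c2@13 c3@13, authorship 14141...23232
After op 8 (insert('n')): buffer="eeeecnnyibeeeecnn" (len 17), cursors c1@7 c4@7 c2@17 c3@17, authorship 1414114...2323223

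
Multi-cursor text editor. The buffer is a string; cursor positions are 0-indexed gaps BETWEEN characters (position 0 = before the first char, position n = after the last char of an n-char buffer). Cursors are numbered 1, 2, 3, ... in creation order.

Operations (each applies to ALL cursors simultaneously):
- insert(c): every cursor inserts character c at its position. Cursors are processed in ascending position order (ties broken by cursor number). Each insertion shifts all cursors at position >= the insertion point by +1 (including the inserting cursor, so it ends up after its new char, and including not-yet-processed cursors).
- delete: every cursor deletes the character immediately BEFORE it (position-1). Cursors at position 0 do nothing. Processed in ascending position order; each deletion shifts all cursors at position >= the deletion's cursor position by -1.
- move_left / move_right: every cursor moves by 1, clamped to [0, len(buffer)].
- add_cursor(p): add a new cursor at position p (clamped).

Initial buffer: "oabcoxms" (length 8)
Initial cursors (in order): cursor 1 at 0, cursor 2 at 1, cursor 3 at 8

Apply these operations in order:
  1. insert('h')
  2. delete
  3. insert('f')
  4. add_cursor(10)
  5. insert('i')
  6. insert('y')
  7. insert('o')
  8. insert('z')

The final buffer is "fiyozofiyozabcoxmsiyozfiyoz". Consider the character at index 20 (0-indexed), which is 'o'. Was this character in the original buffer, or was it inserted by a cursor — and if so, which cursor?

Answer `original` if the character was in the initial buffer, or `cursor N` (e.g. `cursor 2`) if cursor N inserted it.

After op 1 (insert('h')): buffer="hohabcoxmsh" (len 11), cursors c1@1 c2@3 c3@11, authorship 1.2.......3
After op 2 (delete): buffer="oabcoxms" (len 8), cursors c1@0 c2@1 c3@8, authorship ........
After op 3 (insert('f')): buffer="fofabcoxmsf" (len 11), cursors c1@1 c2@3 c3@11, authorship 1.2.......3
After op 4 (add_cursor(10)): buffer="fofabcoxmsf" (len 11), cursors c1@1 c2@3 c4@10 c3@11, authorship 1.2.......3
After op 5 (insert('i')): buffer="fiofiabcoxmsifi" (len 15), cursors c1@2 c2@5 c4@13 c3@15, authorship 11.22.......433
After op 6 (insert('y')): buffer="fiyofiyabcoxmsiyfiy" (len 19), cursors c1@3 c2@7 c4@16 c3@19, authorship 111.222.......44333
After op 7 (insert('o')): buffer="fiyoofiyoabcoxmsiyofiyo" (len 23), cursors c1@4 c2@9 c4@19 c3@23, authorship 1111.2222.......4443333
After op 8 (insert('z')): buffer="fiyozofiyozabcoxmsiyozfiyoz" (len 27), cursors c1@5 c2@11 c4@22 c3@27, authorship 11111.22222.......444433333
Authorship (.=original, N=cursor N): 1 1 1 1 1 . 2 2 2 2 2 . . . . . . . 4 4 4 4 3 3 3 3 3
Index 20: author = 4

Answer: cursor 4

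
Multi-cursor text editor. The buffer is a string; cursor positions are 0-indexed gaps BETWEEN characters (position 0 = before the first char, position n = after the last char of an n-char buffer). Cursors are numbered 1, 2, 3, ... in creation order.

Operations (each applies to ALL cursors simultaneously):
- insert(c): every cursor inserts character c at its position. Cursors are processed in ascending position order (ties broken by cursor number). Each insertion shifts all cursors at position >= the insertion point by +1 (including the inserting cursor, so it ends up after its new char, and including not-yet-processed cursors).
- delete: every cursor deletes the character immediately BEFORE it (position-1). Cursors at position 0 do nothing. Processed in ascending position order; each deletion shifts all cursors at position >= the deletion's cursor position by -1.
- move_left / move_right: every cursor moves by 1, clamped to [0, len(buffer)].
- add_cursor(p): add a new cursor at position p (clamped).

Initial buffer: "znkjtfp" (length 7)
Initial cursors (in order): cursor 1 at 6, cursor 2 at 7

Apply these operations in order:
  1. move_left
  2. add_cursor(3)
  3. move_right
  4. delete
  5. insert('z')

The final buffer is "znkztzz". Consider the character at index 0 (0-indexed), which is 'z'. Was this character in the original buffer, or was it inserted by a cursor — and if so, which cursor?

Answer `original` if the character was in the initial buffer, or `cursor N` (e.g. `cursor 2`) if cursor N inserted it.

Answer: original

Derivation:
After op 1 (move_left): buffer="znkjtfp" (len 7), cursors c1@5 c2@6, authorship .......
After op 2 (add_cursor(3)): buffer="znkjtfp" (len 7), cursors c3@3 c1@5 c2@6, authorship .......
After op 3 (move_right): buffer="znkjtfp" (len 7), cursors c3@4 c1@6 c2@7, authorship .......
After op 4 (delete): buffer="znkt" (len 4), cursors c3@3 c1@4 c2@4, authorship ....
After op 5 (insert('z')): buffer="znkztzz" (len 7), cursors c3@4 c1@7 c2@7, authorship ...3.12
Authorship (.=original, N=cursor N): . . . 3 . 1 2
Index 0: author = original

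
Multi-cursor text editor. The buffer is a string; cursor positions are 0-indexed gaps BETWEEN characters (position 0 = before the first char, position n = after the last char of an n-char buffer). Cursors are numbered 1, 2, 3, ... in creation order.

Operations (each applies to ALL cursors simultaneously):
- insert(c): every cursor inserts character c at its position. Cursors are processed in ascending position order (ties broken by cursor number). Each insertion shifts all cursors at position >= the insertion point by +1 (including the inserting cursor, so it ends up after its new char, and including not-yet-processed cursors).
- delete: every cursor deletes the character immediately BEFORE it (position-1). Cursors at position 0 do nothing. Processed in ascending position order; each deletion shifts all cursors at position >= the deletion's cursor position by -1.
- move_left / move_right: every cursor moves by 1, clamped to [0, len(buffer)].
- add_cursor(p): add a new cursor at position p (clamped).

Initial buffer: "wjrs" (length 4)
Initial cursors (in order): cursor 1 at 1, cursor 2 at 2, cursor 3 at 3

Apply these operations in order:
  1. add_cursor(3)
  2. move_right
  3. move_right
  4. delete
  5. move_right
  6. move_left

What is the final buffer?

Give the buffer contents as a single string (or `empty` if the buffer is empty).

Answer: empty

Derivation:
After op 1 (add_cursor(3)): buffer="wjrs" (len 4), cursors c1@1 c2@2 c3@3 c4@3, authorship ....
After op 2 (move_right): buffer="wjrs" (len 4), cursors c1@2 c2@3 c3@4 c4@4, authorship ....
After op 3 (move_right): buffer="wjrs" (len 4), cursors c1@3 c2@4 c3@4 c4@4, authorship ....
After op 4 (delete): buffer="" (len 0), cursors c1@0 c2@0 c3@0 c4@0, authorship 
After op 5 (move_right): buffer="" (len 0), cursors c1@0 c2@0 c3@0 c4@0, authorship 
After op 6 (move_left): buffer="" (len 0), cursors c1@0 c2@0 c3@0 c4@0, authorship 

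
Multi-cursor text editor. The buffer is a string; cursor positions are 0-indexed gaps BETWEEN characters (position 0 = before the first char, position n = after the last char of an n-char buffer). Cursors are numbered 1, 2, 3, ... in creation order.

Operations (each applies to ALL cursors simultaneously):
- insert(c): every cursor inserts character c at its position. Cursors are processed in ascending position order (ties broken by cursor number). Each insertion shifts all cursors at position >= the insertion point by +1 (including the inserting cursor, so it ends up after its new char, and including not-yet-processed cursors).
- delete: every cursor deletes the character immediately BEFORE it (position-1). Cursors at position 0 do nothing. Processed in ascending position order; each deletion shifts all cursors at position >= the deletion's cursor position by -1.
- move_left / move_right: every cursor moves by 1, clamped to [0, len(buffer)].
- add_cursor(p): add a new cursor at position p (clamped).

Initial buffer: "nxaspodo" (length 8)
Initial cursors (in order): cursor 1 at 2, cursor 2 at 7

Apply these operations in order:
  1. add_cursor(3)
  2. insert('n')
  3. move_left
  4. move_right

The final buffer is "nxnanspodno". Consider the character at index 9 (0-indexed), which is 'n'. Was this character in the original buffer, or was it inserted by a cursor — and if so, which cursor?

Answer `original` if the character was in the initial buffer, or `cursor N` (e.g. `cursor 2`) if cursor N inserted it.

After op 1 (add_cursor(3)): buffer="nxaspodo" (len 8), cursors c1@2 c3@3 c2@7, authorship ........
After op 2 (insert('n')): buffer="nxnanspodno" (len 11), cursors c1@3 c3@5 c2@10, authorship ..1.3....2.
After op 3 (move_left): buffer="nxnanspodno" (len 11), cursors c1@2 c3@4 c2@9, authorship ..1.3....2.
After op 4 (move_right): buffer="nxnanspodno" (len 11), cursors c1@3 c3@5 c2@10, authorship ..1.3....2.
Authorship (.=original, N=cursor N): . . 1 . 3 . . . . 2 .
Index 9: author = 2

Answer: cursor 2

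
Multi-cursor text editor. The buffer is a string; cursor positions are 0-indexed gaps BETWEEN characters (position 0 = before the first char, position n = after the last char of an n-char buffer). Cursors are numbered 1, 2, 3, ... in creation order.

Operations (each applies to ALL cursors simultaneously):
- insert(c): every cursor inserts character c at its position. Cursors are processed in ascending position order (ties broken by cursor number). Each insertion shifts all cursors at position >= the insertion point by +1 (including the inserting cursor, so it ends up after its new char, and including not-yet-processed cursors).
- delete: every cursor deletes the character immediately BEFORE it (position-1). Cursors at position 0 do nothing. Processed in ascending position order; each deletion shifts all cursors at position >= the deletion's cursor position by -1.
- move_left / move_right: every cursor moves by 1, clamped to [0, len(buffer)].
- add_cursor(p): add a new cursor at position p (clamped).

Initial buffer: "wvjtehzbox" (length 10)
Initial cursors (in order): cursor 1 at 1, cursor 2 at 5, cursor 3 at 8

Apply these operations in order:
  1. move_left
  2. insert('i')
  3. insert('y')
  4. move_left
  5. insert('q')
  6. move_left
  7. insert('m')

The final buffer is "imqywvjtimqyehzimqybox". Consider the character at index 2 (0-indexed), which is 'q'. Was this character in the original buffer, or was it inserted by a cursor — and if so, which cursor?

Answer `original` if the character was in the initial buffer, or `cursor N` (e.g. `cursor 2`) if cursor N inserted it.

After op 1 (move_left): buffer="wvjtehzbox" (len 10), cursors c1@0 c2@4 c3@7, authorship ..........
After op 2 (insert('i')): buffer="iwvjtiehzibox" (len 13), cursors c1@1 c2@6 c3@10, authorship 1....2...3...
After op 3 (insert('y')): buffer="iywvjtiyehziybox" (len 16), cursors c1@2 c2@8 c3@13, authorship 11....22...33...
After op 4 (move_left): buffer="iywvjtiyehziybox" (len 16), cursors c1@1 c2@7 c3@12, authorship 11....22...33...
After op 5 (insert('q')): buffer="iqywvjtiqyehziqybox" (len 19), cursors c1@2 c2@9 c3@15, authorship 111....222...333...
After op 6 (move_left): buffer="iqywvjtiqyehziqybox" (len 19), cursors c1@1 c2@8 c3@14, authorship 111....222...333...
After op 7 (insert('m')): buffer="imqywvjtimqyehzimqybox" (len 22), cursors c1@2 c2@10 c3@17, authorship 1111....2222...3333...
Authorship (.=original, N=cursor N): 1 1 1 1 . . . . 2 2 2 2 . . . 3 3 3 3 . . .
Index 2: author = 1

Answer: cursor 1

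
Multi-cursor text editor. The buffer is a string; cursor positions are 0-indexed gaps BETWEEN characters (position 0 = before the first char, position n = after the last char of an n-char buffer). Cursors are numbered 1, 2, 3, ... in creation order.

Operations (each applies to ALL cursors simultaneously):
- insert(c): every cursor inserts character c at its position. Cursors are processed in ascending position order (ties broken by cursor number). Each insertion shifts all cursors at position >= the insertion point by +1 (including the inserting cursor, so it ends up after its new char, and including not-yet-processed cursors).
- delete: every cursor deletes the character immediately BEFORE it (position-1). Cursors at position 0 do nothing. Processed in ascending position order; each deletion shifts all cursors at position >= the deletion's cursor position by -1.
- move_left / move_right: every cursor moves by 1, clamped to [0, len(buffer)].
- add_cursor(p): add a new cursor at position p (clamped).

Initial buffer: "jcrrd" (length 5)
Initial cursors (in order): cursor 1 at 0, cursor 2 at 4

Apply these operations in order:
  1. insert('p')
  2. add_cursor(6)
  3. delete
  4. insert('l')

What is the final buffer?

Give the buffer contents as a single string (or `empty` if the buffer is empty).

After op 1 (insert('p')): buffer="pjcrrpd" (len 7), cursors c1@1 c2@6, authorship 1....2.
After op 2 (add_cursor(6)): buffer="pjcrrpd" (len 7), cursors c1@1 c2@6 c3@6, authorship 1....2.
After op 3 (delete): buffer="jcrd" (len 4), cursors c1@0 c2@3 c3@3, authorship ....
After op 4 (insert('l')): buffer="ljcrlld" (len 7), cursors c1@1 c2@6 c3@6, authorship 1...23.

Answer: ljcrlld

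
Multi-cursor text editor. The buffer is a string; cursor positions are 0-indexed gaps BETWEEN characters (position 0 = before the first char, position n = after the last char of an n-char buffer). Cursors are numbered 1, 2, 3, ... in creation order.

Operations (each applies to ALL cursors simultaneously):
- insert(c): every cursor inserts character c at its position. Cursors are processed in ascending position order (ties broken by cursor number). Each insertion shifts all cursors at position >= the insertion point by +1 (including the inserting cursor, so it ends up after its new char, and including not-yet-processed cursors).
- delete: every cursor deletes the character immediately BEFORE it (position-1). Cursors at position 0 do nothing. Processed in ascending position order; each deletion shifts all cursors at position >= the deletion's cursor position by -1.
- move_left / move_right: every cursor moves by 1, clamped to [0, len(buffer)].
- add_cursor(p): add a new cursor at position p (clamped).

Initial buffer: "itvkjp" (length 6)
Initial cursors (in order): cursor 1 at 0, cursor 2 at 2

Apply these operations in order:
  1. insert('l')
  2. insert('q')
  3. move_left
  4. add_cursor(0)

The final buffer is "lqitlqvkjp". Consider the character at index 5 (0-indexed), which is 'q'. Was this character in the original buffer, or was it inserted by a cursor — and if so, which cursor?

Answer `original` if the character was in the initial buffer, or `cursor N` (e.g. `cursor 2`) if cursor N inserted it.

Answer: cursor 2

Derivation:
After op 1 (insert('l')): buffer="litlvkjp" (len 8), cursors c1@1 c2@4, authorship 1..2....
After op 2 (insert('q')): buffer="lqitlqvkjp" (len 10), cursors c1@2 c2@6, authorship 11..22....
After op 3 (move_left): buffer="lqitlqvkjp" (len 10), cursors c1@1 c2@5, authorship 11..22....
After op 4 (add_cursor(0)): buffer="lqitlqvkjp" (len 10), cursors c3@0 c1@1 c2@5, authorship 11..22....
Authorship (.=original, N=cursor N): 1 1 . . 2 2 . . . .
Index 5: author = 2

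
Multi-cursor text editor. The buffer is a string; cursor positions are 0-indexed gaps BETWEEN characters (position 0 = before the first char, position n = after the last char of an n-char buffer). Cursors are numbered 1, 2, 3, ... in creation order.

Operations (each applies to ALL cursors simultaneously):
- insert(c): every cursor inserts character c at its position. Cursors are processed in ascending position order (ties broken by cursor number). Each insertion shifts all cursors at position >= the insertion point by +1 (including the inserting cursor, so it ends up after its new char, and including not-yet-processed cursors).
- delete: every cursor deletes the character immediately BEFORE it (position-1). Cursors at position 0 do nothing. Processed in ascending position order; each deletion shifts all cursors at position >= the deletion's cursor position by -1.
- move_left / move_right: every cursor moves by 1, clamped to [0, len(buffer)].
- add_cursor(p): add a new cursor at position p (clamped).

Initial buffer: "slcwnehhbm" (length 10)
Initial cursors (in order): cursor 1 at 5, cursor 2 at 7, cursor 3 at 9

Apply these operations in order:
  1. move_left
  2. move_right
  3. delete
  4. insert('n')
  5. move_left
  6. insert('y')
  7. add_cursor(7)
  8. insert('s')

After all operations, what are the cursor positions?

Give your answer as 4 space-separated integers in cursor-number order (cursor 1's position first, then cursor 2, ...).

After op 1 (move_left): buffer="slcwnehhbm" (len 10), cursors c1@4 c2@6 c3@8, authorship ..........
After op 2 (move_right): buffer="slcwnehhbm" (len 10), cursors c1@5 c2@7 c3@9, authorship ..........
After op 3 (delete): buffer="slcwehm" (len 7), cursors c1@4 c2@5 c3@6, authorship .......
After op 4 (insert('n')): buffer="slcwnenhnm" (len 10), cursors c1@5 c2@7 c3@9, authorship ....1.2.3.
After op 5 (move_left): buffer="slcwnenhnm" (len 10), cursors c1@4 c2@6 c3@8, authorship ....1.2.3.
After op 6 (insert('y')): buffer="slcwyneynhynm" (len 13), cursors c1@5 c2@8 c3@11, authorship ....11.22.33.
After op 7 (add_cursor(7)): buffer="slcwyneynhynm" (len 13), cursors c1@5 c4@7 c2@8 c3@11, authorship ....11.22.33.
After op 8 (insert('s')): buffer="slcwysnesysnhysnm" (len 17), cursors c1@6 c4@9 c2@11 c3@15, authorship ....111.4222.333.

Answer: 6 11 15 9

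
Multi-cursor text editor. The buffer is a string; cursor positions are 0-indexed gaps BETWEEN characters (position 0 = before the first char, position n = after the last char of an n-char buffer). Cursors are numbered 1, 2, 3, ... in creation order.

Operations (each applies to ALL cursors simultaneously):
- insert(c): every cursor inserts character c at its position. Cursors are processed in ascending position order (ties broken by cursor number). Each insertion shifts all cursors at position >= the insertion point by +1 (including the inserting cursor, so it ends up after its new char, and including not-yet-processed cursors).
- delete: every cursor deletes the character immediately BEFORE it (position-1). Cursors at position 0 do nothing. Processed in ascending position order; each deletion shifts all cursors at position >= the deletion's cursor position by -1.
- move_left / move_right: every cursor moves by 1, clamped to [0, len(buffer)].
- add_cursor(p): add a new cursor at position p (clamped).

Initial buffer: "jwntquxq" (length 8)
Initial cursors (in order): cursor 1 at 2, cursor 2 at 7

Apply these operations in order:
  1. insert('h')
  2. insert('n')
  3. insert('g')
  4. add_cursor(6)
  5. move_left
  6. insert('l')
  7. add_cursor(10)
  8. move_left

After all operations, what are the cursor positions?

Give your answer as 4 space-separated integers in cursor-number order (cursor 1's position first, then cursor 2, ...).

Answer: 4 14 6 9

Derivation:
After op 1 (insert('h')): buffer="jwhntquxhq" (len 10), cursors c1@3 c2@9, authorship ..1.....2.
After op 2 (insert('n')): buffer="jwhnntquxhnq" (len 12), cursors c1@4 c2@11, authorship ..11.....22.
After op 3 (insert('g')): buffer="jwhngntquxhngq" (len 14), cursors c1@5 c2@13, authorship ..111.....222.
After op 4 (add_cursor(6)): buffer="jwhngntquxhngq" (len 14), cursors c1@5 c3@6 c2@13, authorship ..111.....222.
After op 5 (move_left): buffer="jwhngntquxhngq" (len 14), cursors c1@4 c3@5 c2@12, authorship ..111.....222.
After op 6 (insert('l')): buffer="jwhnlglntquxhnlgq" (len 17), cursors c1@5 c3@7 c2@15, authorship ..11113.....2222.
After op 7 (add_cursor(10)): buffer="jwhnlglntquxhnlgq" (len 17), cursors c1@5 c3@7 c4@10 c2@15, authorship ..11113.....2222.
After op 8 (move_left): buffer="jwhnlglntquxhnlgq" (len 17), cursors c1@4 c3@6 c4@9 c2@14, authorship ..11113.....2222.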